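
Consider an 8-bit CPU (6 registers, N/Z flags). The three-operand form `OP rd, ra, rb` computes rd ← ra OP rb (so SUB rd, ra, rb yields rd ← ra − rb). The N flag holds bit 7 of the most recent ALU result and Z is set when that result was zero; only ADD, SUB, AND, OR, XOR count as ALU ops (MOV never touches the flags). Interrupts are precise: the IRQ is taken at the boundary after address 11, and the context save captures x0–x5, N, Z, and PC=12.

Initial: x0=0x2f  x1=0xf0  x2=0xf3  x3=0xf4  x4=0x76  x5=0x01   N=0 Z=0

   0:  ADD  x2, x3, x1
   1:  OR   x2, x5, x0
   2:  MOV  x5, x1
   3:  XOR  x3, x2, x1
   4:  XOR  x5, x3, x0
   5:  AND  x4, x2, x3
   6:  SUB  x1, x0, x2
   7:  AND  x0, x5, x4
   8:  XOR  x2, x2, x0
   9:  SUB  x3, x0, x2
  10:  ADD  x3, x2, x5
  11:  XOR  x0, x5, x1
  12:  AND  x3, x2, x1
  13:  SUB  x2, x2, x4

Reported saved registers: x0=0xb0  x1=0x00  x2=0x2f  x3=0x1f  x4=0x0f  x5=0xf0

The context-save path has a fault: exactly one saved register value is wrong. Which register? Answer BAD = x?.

BAD = x0

after  0: x0=0x2f x1=0xf0 x2=0xe4 x3=0xf4 x4=0x76 x5=0x01  N=1 Z=0
after  1: x0=0x2f x1=0xf0 x2=0x2f x3=0xf4 x4=0x76 x5=0x01  N=0 Z=0
after  2: x0=0x2f x1=0xf0 x2=0x2f x3=0xf4 x4=0x76 x5=0xf0  N=0 Z=0
after  3: x0=0x2f x1=0xf0 x2=0x2f x3=0xdf x4=0x76 x5=0xf0  N=1 Z=0
after  4: x0=0x2f x1=0xf0 x2=0x2f x3=0xdf x4=0x76 x5=0xf0  N=1 Z=0
after  5: x0=0x2f x1=0xf0 x2=0x2f x3=0xdf x4=0x0f x5=0xf0  N=0 Z=0
after  6: x0=0x2f x1=0x00 x2=0x2f x3=0xdf x4=0x0f x5=0xf0  N=0 Z=1
after  7: x0=0x00 x1=0x00 x2=0x2f x3=0xdf x4=0x0f x5=0xf0  N=0 Z=1
after  8: x0=0x00 x1=0x00 x2=0x2f x3=0xdf x4=0x0f x5=0xf0  N=0 Z=0
after  9: x0=0x00 x1=0x00 x2=0x2f x3=0xd1 x4=0x0f x5=0xf0  N=1 Z=0
after 10: x0=0x00 x1=0x00 x2=0x2f x3=0x1f x4=0x0f x5=0xf0  N=0 Z=0
after 11: x0=0xf0 x1=0x00 x2=0x2f x3=0x1f x4=0x0f x5=0xf0  N=1 Z=0
-- IRQ taken; context saved, return-PC = 12 --
mismatch: x0: reported 0xb0 vs actual 0xf0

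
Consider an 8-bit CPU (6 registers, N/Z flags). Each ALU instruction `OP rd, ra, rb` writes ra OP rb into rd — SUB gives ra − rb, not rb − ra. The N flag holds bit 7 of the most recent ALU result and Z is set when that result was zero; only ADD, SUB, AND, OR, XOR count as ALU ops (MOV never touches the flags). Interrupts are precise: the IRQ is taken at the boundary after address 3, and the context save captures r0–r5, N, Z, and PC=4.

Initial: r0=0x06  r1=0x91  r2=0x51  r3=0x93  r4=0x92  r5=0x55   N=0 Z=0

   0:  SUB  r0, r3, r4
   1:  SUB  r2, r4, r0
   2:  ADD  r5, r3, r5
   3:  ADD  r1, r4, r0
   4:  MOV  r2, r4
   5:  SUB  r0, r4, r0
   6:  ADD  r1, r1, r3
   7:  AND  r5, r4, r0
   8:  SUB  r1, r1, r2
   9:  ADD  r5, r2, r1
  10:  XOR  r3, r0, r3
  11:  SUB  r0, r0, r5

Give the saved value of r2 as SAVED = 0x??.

SAVED = 0x91

after  0: r0=0x01 r1=0x91 r2=0x51 r3=0x93 r4=0x92 r5=0x55  N=0 Z=0
after  1: r0=0x01 r1=0x91 r2=0x91 r3=0x93 r4=0x92 r5=0x55  N=1 Z=0
after  2: r0=0x01 r1=0x91 r2=0x91 r3=0x93 r4=0x92 r5=0xe8  N=1 Z=0
after  3: r0=0x01 r1=0x93 r2=0x91 r3=0x93 r4=0x92 r5=0xe8  N=1 Z=0
-- IRQ taken; context saved, return-PC = 4 --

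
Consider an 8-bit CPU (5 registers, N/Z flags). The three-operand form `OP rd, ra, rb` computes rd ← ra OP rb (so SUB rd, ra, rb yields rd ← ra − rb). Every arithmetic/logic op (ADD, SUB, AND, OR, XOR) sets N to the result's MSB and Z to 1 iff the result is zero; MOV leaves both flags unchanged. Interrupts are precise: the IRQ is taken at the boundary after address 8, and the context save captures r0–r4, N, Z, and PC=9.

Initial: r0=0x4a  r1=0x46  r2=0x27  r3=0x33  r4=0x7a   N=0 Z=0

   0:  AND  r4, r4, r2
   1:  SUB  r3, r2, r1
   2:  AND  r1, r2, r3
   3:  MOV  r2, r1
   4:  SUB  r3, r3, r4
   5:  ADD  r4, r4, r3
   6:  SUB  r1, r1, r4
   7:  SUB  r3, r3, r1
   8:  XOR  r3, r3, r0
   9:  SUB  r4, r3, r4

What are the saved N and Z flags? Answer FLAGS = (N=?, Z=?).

after  0: r0=0x4a r1=0x46 r2=0x27 r3=0x33 r4=0x22  N=0 Z=0
after  1: r0=0x4a r1=0x46 r2=0x27 r3=0xe1 r4=0x22  N=1 Z=0
after  2: r0=0x4a r1=0x21 r2=0x27 r3=0xe1 r4=0x22  N=0 Z=0
after  3: r0=0x4a r1=0x21 r2=0x21 r3=0xe1 r4=0x22  N=0 Z=0
after  4: r0=0x4a r1=0x21 r2=0x21 r3=0xbf r4=0x22  N=1 Z=0
after  5: r0=0x4a r1=0x21 r2=0x21 r3=0xbf r4=0xe1  N=1 Z=0
after  6: r0=0x4a r1=0x40 r2=0x21 r3=0xbf r4=0xe1  N=0 Z=0
after  7: r0=0x4a r1=0x40 r2=0x21 r3=0x7f r4=0xe1  N=0 Z=0
after  8: r0=0x4a r1=0x40 r2=0x21 r3=0x35 r4=0xe1  N=0 Z=0
-- IRQ taken; context saved, return-PC = 9 --

FLAGS = (N=0, Z=0)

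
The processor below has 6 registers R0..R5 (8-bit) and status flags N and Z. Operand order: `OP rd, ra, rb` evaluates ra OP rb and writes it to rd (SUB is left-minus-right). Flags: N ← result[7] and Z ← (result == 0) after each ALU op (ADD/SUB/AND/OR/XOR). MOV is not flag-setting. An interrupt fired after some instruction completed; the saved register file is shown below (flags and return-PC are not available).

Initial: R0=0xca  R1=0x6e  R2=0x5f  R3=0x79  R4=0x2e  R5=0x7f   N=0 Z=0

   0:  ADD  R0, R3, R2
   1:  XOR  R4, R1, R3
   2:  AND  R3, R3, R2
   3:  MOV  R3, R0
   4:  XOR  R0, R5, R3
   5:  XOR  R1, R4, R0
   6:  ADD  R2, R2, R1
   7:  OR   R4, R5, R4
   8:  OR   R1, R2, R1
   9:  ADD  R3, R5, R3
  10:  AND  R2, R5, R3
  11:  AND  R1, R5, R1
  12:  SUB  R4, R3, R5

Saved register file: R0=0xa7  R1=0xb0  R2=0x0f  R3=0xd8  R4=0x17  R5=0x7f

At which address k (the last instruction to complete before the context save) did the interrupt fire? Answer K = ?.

K = 6

after  0: R0=0xd8 R1=0x6e R2=0x5f R3=0x79 R4=0x2e R5=0x7f  N=1 Z=0
after  1: R0=0xd8 R1=0x6e R2=0x5f R3=0x79 R4=0x17 R5=0x7f  N=0 Z=0
after  2: R0=0xd8 R1=0x6e R2=0x5f R3=0x59 R4=0x17 R5=0x7f  N=0 Z=0
after  3: R0=0xd8 R1=0x6e R2=0x5f R3=0xd8 R4=0x17 R5=0x7f  N=0 Z=0
after  4: R0=0xa7 R1=0x6e R2=0x5f R3=0xd8 R4=0x17 R5=0x7f  N=1 Z=0
after  5: R0=0xa7 R1=0xb0 R2=0x5f R3=0xd8 R4=0x17 R5=0x7f  N=1 Z=0
after  6: R0=0xa7 R1=0xb0 R2=0x0f R3=0xd8 R4=0x17 R5=0x7f  N=0 Z=0
-- IRQ taken; context saved, return-PC = 7 --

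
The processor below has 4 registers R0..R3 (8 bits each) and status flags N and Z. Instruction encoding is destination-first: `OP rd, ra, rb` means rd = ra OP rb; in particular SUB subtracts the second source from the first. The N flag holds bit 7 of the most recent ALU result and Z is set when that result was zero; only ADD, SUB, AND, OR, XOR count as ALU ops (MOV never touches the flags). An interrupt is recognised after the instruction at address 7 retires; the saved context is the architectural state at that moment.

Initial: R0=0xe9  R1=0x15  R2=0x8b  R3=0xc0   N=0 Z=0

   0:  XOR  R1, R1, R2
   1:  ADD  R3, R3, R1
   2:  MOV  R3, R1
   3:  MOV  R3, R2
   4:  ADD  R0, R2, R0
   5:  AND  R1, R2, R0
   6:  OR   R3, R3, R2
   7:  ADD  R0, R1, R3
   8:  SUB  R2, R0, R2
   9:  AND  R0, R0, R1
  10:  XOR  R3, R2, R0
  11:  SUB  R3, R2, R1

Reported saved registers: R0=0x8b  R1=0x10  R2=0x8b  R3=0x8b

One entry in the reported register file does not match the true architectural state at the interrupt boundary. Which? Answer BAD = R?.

after  0: R0=0xe9 R1=0x9e R2=0x8b R3=0xc0  N=1 Z=0
after  1: R0=0xe9 R1=0x9e R2=0x8b R3=0x5e  N=0 Z=0
after  2: R0=0xe9 R1=0x9e R2=0x8b R3=0x9e  N=0 Z=0
after  3: R0=0xe9 R1=0x9e R2=0x8b R3=0x8b  N=0 Z=0
after  4: R0=0x74 R1=0x9e R2=0x8b R3=0x8b  N=0 Z=0
after  5: R0=0x74 R1=0x00 R2=0x8b R3=0x8b  N=0 Z=1
after  6: R0=0x74 R1=0x00 R2=0x8b R3=0x8b  N=1 Z=0
after  7: R0=0x8b R1=0x00 R2=0x8b R3=0x8b  N=1 Z=0
-- IRQ taken; context saved, return-PC = 8 --
mismatch: R1: reported 0x10 vs actual 0x00

BAD = R1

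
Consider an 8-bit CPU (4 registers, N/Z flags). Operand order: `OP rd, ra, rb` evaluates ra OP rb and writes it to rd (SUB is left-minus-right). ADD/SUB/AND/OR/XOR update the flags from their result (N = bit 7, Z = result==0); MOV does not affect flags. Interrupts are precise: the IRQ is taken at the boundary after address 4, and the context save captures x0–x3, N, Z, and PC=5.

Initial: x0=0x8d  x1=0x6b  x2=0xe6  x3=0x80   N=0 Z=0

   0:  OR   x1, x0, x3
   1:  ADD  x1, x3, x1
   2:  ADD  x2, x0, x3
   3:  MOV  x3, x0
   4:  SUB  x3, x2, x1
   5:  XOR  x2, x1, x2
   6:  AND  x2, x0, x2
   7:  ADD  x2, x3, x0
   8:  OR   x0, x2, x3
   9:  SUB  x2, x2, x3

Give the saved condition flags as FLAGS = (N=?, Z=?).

after  0: x0=0x8d x1=0x8d x2=0xe6 x3=0x80  N=1 Z=0
after  1: x0=0x8d x1=0x0d x2=0xe6 x3=0x80  N=0 Z=0
after  2: x0=0x8d x1=0x0d x2=0x0d x3=0x80  N=0 Z=0
after  3: x0=0x8d x1=0x0d x2=0x0d x3=0x8d  N=0 Z=0
after  4: x0=0x8d x1=0x0d x2=0x0d x3=0x00  N=0 Z=1
-- IRQ taken; context saved, return-PC = 5 --

FLAGS = (N=0, Z=1)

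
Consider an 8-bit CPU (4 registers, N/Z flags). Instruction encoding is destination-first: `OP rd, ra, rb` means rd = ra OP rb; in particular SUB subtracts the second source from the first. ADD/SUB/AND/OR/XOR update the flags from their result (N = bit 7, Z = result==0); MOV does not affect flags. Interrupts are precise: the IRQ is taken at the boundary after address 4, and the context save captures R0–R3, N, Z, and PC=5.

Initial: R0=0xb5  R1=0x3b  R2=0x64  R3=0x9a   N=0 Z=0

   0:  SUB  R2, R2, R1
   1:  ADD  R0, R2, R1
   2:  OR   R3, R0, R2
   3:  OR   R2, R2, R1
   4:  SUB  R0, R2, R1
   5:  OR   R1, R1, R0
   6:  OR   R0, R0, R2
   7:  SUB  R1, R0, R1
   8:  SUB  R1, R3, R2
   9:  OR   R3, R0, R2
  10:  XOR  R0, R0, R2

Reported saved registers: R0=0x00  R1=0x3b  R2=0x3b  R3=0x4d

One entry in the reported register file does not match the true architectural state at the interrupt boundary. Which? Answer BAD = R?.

BAD = R3

after  0: R0=0xb5 R1=0x3b R2=0x29 R3=0x9a  N=0 Z=0
after  1: R0=0x64 R1=0x3b R2=0x29 R3=0x9a  N=0 Z=0
after  2: R0=0x64 R1=0x3b R2=0x29 R3=0x6d  N=0 Z=0
after  3: R0=0x64 R1=0x3b R2=0x3b R3=0x6d  N=0 Z=0
after  4: R0=0x00 R1=0x3b R2=0x3b R3=0x6d  N=0 Z=1
-- IRQ taken; context saved, return-PC = 5 --
mismatch: R3: reported 0x4d vs actual 0x6d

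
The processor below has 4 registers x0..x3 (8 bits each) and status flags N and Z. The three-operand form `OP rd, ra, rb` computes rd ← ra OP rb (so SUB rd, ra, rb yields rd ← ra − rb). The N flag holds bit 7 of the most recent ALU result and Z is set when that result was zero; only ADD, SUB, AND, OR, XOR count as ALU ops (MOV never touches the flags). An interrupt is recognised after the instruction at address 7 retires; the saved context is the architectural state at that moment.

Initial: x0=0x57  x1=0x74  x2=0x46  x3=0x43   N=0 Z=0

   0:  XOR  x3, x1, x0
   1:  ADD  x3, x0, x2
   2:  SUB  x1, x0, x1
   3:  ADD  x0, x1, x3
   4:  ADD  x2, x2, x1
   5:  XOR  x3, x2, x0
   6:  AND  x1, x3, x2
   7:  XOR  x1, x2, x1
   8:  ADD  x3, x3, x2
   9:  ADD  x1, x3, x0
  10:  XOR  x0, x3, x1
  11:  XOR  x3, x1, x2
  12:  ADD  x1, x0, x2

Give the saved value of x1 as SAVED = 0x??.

after  0: x0=0x57 x1=0x74 x2=0x46 x3=0x23  N=0 Z=0
after  1: x0=0x57 x1=0x74 x2=0x46 x3=0x9d  N=1 Z=0
after  2: x0=0x57 x1=0xe3 x2=0x46 x3=0x9d  N=1 Z=0
after  3: x0=0x80 x1=0xe3 x2=0x46 x3=0x9d  N=1 Z=0
after  4: x0=0x80 x1=0xe3 x2=0x29 x3=0x9d  N=0 Z=0
after  5: x0=0x80 x1=0xe3 x2=0x29 x3=0xa9  N=1 Z=0
after  6: x0=0x80 x1=0x29 x2=0x29 x3=0xa9  N=0 Z=0
after  7: x0=0x80 x1=0x00 x2=0x29 x3=0xa9  N=0 Z=1
-- IRQ taken; context saved, return-PC = 8 --

SAVED = 0x00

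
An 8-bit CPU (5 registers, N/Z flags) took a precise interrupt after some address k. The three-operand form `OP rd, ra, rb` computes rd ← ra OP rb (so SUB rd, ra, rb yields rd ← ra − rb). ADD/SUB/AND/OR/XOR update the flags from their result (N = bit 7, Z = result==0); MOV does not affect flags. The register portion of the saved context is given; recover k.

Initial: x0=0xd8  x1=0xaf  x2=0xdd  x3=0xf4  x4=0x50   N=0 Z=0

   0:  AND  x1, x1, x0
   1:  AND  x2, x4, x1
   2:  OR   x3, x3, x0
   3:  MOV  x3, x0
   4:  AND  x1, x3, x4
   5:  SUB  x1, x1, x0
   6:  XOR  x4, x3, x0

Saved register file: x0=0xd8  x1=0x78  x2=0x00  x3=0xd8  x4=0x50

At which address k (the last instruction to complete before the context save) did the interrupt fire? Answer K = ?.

K = 5

after  0: x0=0xd8 x1=0x88 x2=0xdd x3=0xf4 x4=0x50  N=1 Z=0
after  1: x0=0xd8 x1=0x88 x2=0x00 x3=0xf4 x4=0x50  N=0 Z=1
after  2: x0=0xd8 x1=0x88 x2=0x00 x3=0xfc x4=0x50  N=1 Z=0
after  3: x0=0xd8 x1=0x88 x2=0x00 x3=0xd8 x4=0x50  N=1 Z=0
after  4: x0=0xd8 x1=0x50 x2=0x00 x3=0xd8 x4=0x50  N=0 Z=0
after  5: x0=0xd8 x1=0x78 x2=0x00 x3=0xd8 x4=0x50  N=0 Z=0
-- IRQ taken; context saved, return-PC = 6 --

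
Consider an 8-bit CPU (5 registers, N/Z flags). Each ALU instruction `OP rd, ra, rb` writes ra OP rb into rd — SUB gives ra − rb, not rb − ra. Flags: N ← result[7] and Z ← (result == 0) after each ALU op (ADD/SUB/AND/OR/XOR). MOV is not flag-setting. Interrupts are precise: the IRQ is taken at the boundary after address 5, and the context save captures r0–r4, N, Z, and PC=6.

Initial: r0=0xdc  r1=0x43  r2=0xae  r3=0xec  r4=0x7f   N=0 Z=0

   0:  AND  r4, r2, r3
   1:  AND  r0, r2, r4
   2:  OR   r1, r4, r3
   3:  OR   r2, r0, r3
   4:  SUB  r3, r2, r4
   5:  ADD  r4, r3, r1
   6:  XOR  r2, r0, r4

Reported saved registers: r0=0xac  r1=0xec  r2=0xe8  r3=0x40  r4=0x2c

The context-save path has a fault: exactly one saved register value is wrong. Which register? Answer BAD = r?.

BAD = r2

after  0: r0=0xdc r1=0x43 r2=0xae r3=0xec r4=0xac  N=1 Z=0
after  1: r0=0xac r1=0x43 r2=0xae r3=0xec r4=0xac  N=1 Z=0
after  2: r0=0xac r1=0xec r2=0xae r3=0xec r4=0xac  N=1 Z=0
after  3: r0=0xac r1=0xec r2=0xec r3=0xec r4=0xac  N=1 Z=0
after  4: r0=0xac r1=0xec r2=0xec r3=0x40 r4=0xac  N=0 Z=0
after  5: r0=0xac r1=0xec r2=0xec r3=0x40 r4=0x2c  N=0 Z=0
-- IRQ taken; context saved, return-PC = 6 --
mismatch: r2: reported 0xe8 vs actual 0xec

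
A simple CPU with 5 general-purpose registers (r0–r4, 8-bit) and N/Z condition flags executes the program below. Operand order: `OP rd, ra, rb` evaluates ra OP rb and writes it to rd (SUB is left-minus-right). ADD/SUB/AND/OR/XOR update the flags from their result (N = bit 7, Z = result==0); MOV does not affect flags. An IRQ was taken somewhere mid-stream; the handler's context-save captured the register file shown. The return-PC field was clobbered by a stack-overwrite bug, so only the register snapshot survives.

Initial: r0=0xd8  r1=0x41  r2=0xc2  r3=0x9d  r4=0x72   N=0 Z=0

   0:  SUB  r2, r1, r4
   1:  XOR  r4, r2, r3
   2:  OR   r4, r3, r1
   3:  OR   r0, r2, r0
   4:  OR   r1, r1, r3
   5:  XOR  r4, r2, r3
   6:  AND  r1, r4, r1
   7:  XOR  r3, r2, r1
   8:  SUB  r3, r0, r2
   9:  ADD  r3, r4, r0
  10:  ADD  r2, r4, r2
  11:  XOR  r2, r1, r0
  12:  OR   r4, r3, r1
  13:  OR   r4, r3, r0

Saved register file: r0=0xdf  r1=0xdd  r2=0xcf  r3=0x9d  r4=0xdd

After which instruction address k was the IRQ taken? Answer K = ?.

after  0: r0=0xd8 r1=0x41 r2=0xcf r3=0x9d r4=0x72  N=1 Z=0
after  1: r0=0xd8 r1=0x41 r2=0xcf r3=0x9d r4=0x52  N=0 Z=0
after  2: r0=0xd8 r1=0x41 r2=0xcf r3=0x9d r4=0xdd  N=1 Z=0
after  3: r0=0xdf r1=0x41 r2=0xcf r3=0x9d r4=0xdd  N=1 Z=0
after  4: r0=0xdf r1=0xdd r2=0xcf r3=0x9d r4=0xdd  N=1 Z=0
-- IRQ taken; context saved, return-PC = 5 --

K = 4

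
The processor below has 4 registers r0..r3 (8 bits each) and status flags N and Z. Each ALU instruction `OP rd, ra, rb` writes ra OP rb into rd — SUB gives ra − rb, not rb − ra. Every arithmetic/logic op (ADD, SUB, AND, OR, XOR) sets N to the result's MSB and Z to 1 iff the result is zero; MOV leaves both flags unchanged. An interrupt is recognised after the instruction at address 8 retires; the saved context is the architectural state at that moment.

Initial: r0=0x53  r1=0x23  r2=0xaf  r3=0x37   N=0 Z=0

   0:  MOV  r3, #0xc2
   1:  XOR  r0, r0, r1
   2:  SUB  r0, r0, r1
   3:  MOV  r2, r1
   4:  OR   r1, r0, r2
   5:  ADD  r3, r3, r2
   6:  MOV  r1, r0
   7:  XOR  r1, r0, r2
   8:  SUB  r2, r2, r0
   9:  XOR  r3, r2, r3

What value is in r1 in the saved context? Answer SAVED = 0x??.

after  0: r0=0x53 r1=0x23 r2=0xaf r3=0xc2  N=0 Z=0
after  1: r0=0x70 r1=0x23 r2=0xaf r3=0xc2  N=0 Z=0
after  2: r0=0x4d r1=0x23 r2=0xaf r3=0xc2  N=0 Z=0
after  3: r0=0x4d r1=0x23 r2=0x23 r3=0xc2  N=0 Z=0
after  4: r0=0x4d r1=0x6f r2=0x23 r3=0xc2  N=0 Z=0
after  5: r0=0x4d r1=0x6f r2=0x23 r3=0xe5  N=1 Z=0
after  6: r0=0x4d r1=0x4d r2=0x23 r3=0xe5  N=1 Z=0
after  7: r0=0x4d r1=0x6e r2=0x23 r3=0xe5  N=0 Z=0
after  8: r0=0x4d r1=0x6e r2=0xd6 r3=0xe5  N=1 Z=0
-- IRQ taken; context saved, return-PC = 9 --

SAVED = 0x6e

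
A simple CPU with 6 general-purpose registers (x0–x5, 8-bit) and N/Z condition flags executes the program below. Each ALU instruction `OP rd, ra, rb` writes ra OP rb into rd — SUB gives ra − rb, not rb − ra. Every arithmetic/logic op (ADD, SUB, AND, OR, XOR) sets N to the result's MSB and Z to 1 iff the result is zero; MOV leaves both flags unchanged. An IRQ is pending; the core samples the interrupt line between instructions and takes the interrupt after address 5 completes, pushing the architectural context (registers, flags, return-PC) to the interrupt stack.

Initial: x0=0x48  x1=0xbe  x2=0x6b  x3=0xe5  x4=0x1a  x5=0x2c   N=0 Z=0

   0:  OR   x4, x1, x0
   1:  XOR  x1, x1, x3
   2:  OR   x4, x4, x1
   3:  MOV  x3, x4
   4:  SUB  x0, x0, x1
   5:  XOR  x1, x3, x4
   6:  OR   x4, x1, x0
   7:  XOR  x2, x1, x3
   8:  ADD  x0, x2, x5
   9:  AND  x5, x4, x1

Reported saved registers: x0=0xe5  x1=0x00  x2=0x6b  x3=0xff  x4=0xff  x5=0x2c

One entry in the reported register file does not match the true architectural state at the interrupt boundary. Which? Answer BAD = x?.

BAD = x0

after  0: x0=0x48 x1=0xbe x2=0x6b x3=0xe5 x4=0xfe x5=0x2c  N=1 Z=0
after  1: x0=0x48 x1=0x5b x2=0x6b x3=0xe5 x4=0xfe x5=0x2c  N=0 Z=0
after  2: x0=0x48 x1=0x5b x2=0x6b x3=0xe5 x4=0xff x5=0x2c  N=1 Z=0
after  3: x0=0x48 x1=0x5b x2=0x6b x3=0xff x4=0xff x5=0x2c  N=1 Z=0
after  4: x0=0xed x1=0x5b x2=0x6b x3=0xff x4=0xff x5=0x2c  N=1 Z=0
after  5: x0=0xed x1=0x00 x2=0x6b x3=0xff x4=0xff x5=0x2c  N=0 Z=1
-- IRQ taken; context saved, return-PC = 6 --
mismatch: x0: reported 0xe5 vs actual 0xed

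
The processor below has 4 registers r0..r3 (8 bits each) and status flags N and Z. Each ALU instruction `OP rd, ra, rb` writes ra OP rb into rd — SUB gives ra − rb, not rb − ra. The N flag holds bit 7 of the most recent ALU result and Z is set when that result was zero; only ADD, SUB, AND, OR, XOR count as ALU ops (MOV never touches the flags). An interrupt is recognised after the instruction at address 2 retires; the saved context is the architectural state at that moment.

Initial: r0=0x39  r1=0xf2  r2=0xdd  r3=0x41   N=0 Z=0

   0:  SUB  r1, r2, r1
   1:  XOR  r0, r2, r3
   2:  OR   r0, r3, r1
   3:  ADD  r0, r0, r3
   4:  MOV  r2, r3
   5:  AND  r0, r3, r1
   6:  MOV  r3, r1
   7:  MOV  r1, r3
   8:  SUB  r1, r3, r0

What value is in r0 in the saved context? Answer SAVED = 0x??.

SAVED = 0xeb

after  0: r0=0x39 r1=0xeb r2=0xdd r3=0x41  N=1 Z=0
after  1: r0=0x9c r1=0xeb r2=0xdd r3=0x41  N=1 Z=0
after  2: r0=0xeb r1=0xeb r2=0xdd r3=0x41  N=1 Z=0
-- IRQ taken; context saved, return-PC = 3 --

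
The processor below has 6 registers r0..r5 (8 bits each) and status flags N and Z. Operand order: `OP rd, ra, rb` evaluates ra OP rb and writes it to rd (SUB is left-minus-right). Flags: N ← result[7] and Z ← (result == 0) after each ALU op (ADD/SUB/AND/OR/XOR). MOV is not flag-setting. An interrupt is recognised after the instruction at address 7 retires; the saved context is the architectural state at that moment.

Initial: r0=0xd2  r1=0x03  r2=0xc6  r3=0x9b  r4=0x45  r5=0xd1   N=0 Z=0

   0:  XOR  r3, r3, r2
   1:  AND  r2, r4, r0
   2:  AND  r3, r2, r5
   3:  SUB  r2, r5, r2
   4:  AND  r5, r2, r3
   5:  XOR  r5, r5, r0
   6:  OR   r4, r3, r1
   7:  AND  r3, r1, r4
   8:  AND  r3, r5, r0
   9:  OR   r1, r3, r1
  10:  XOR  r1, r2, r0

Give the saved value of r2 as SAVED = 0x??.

SAVED = 0x91

after  0: r0=0xd2 r1=0x03 r2=0xc6 r3=0x5d r4=0x45 r5=0xd1  N=0 Z=0
after  1: r0=0xd2 r1=0x03 r2=0x40 r3=0x5d r4=0x45 r5=0xd1  N=0 Z=0
after  2: r0=0xd2 r1=0x03 r2=0x40 r3=0x40 r4=0x45 r5=0xd1  N=0 Z=0
after  3: r0=0xd2 r1=0x03 r2=0x91 r3=0x40 r4=0x45 r5=0xd1  N=1 Z=0
after  4: r0=0xd2 r1=0x03 r2=0x91 r3=0x40 r4=0x45 r5=0x00  N=0 Z=1
after  5: r0=0xd2 r1=0x03 r2=0x91 r3=0x40 r4=0x45 r5=0xd2  N=1 Z=0
after  6: r0=0xd2 r1=0x03 r2=0x91 r3=0x40 r4=0x43 r5=0xd2  N=0 Z=0
after  7: r0=0xd2 r1=0x03 r2=0x91 r3=0x03 r4=0x43 r5=0xd2  N=0 Z=0
-- IRQ taken; context saved, return-PC = 8 --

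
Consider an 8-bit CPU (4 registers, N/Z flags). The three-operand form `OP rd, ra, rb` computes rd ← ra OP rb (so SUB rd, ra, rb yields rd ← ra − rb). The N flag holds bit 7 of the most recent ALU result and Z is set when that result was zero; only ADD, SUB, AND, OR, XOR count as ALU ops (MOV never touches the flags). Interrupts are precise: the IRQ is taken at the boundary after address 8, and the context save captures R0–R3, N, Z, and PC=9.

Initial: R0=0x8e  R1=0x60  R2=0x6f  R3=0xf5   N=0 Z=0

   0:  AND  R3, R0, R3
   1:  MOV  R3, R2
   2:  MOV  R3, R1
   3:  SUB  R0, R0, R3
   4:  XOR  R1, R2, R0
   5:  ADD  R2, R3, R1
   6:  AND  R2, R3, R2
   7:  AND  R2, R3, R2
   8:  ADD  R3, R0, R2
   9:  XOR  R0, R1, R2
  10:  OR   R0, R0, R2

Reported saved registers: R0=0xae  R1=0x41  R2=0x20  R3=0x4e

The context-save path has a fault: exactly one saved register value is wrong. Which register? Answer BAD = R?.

after  0: R0=0x8e R1=0x60 R2=0x6f R3=0x84  N=1 Z=0
after  1: R0=0x8e R1=0x60 R2=0x6f R3=0x6f  N=1 Z=0
after  2: R0=0x8e R1=0x60 R2=0x6f R3=0x60  N=1 Z=0
after  3: R0=0x2e R1=0x60 R2=0x6f R3=0x60  N=0 Z=0
after  4: R0=0x2e R1=0x41 R2=0x6f R3=0x60  N=0 Z=0
after  5: R0=0x2e R1=0x41 R2=0xa1 R3=0x60  N=1 Z=0
after  6: R0=0x2e R1=0x41 R2=0x20 R3=0x60  N=0 Z=0
after  7: R0=0x2e R1=0x41 R2=0x20 R3=0x60  N=0 Z=0
after  8: R0=0x2e R1=0x41 R2=0x20 R3=0x4e  N=0 Z=0
-- IRQ taken; context saved, return-PC = 9 --
mismatch: R0: reported 0xae vs actual 0x2e

BAD = R0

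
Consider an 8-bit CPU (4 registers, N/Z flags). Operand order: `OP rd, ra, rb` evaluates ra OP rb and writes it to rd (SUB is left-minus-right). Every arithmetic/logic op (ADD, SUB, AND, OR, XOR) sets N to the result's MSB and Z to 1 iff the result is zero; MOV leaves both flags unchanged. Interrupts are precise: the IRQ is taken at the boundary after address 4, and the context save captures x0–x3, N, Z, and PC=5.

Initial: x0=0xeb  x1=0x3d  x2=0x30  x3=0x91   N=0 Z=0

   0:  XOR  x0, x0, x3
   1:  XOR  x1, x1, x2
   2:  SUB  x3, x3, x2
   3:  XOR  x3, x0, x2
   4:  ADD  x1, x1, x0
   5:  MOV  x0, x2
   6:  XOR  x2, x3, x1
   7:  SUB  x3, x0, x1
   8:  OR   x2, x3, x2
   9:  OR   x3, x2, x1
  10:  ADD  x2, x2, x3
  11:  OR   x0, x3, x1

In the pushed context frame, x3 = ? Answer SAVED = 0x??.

SAVED = 0x4a

after  0: x0=0x7a x1=0x3d x2=0x30 x3=0x91  N=0 Z=0
after  1: x0=0x7a x1=0x0d x2=0x30 x3=0x91  N=0 Z=0
after  2: x0=0x7a x1=0x0d x2=0x30 x3=0x61  N=0 Z=0
after  3: x0=0x7a x1=0x0d x2=0x30 x3=0x4a  N=0 Z=0
after  4: x0=0x7a x1=0x87 x2=0x30 x3=0x4a  N=1 Z=0
-- IRQ taken; context saved, return-PC = 5 --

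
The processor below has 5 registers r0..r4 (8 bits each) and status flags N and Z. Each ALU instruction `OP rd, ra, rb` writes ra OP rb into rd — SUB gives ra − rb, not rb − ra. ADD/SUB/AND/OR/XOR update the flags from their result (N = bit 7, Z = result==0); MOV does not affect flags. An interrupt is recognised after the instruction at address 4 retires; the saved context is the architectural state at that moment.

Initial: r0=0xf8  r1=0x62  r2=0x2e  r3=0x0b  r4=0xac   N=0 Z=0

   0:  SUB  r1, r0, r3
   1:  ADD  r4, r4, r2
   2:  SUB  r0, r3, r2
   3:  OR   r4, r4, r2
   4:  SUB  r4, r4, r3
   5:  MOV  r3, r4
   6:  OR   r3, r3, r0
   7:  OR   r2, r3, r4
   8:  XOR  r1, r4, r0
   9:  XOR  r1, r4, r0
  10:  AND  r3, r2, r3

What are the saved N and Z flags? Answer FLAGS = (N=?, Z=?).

after  0: r0=0xf8 r1=0xed r2=0x2e r3=0x0b r4=0xac  N=1 Z=0
after  1: r0=0xf8 r1=0xed r2=0x2e r3=0x0b r4=0xda  N=1 Z=0
after  2: r0=0xdd r1=0xed r2=0x2e r3=0x0b r4=0xda  N=1 Z=0
after  3: r0=0xdd r1=0xed r2=0x2e r3=0x0b r4=0xfe  N=1 Z=0
after  4: r0=0xdd r1=0xed r2=0x2e r3=0x0b r4=0xf3  N=1 Z=0
-- IRQ taken; context saved, return-PC = 5 --

FLAGS = (N=1, Z=0)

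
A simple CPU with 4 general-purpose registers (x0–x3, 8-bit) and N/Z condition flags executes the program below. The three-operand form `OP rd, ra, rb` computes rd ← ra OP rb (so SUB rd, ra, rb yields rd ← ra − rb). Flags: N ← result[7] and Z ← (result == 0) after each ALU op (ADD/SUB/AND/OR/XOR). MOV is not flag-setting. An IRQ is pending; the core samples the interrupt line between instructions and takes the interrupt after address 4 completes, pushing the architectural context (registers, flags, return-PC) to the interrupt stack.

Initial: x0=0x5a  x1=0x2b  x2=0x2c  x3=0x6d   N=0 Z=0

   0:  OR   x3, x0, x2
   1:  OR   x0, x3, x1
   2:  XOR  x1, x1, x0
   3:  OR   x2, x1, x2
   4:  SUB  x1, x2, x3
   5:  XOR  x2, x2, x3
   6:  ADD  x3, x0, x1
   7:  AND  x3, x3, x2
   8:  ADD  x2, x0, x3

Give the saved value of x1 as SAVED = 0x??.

after  0: x0=0x5a x1=0x2b x2=0x2c x3=0x7e  N=0 Z=0
after  1: x0=0x7f x1=0x2b x2=0x2c x3=0x7e  N=0 Z=0
after  2: x0=0x7f x1=0x54 x2=0x2c x3=0x7e  N=0 Z=0
after  3: x0=0x7f x1=0x54 x2=0x7c x3=0x7e  N=0 Z=0
after  4: x0=0x7f x1=0xfe x2=0x7c x3=0x7e  N=1 Z=0
-- IRQ taken; context saved, return-PC = 5 --

SAVED = 0xfe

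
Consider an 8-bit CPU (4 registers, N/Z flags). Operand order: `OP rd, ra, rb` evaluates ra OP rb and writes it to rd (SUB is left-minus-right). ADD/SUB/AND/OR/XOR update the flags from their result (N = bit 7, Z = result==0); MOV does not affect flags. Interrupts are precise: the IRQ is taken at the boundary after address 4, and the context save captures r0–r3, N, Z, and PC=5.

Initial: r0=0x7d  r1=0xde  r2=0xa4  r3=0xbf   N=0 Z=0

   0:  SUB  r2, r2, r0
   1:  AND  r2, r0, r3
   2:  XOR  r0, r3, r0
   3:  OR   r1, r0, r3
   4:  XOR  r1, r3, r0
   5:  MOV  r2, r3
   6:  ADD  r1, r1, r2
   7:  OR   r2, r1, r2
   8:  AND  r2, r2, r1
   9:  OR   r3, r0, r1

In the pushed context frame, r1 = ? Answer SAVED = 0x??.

after  0: r0=0x7d r1=0xde r2=0x27 r3=0xbf  N=0 Z=0
after  1: r0=0x7d r1=0xde r2=0x3d r3=0xbf  N=0 Z=0
after  2: r0=0xc2 r1=0xde r2=0x3d r3=0xbf  N=1 Z=0
after  3: r0=0xc2 r1=0xff r2=0x3d r3=0xbf  N=1 Z=0
after  4: r0=0xc2 r1=0x7d r2=0x3d r3=0xbf  N=0 Z=0
-- IRQ taken; context saved, return-PC = 5 --

SAVED = 0x7d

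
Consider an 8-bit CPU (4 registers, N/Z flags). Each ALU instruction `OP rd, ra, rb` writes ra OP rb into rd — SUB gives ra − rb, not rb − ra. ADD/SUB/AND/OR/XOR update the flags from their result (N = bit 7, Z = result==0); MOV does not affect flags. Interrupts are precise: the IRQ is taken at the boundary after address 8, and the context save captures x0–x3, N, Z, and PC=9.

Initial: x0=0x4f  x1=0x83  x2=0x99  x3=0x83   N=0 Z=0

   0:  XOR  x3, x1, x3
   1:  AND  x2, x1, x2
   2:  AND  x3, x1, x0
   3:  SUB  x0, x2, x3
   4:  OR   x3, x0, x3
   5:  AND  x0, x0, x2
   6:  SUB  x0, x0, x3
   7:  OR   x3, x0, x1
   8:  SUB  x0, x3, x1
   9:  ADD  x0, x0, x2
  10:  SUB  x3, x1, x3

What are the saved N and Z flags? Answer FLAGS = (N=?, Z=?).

after  0: x0=0x4f x1=0x83 x2=0x99 x3=0x00  N=0 Z=1
after  1: x0=0x4f x1=0x83 x2=0x81 x3=0x00  N=1 Z=0
after  2: x0=0x4f x1=0x83 x2=0x81 x3=0x03  N=0 Z=0
after  3: x0=0x7e x1=0x83 x2=0x81 x3=0x03  N=0 Z=0
after  4: x0=0x7e x1=0x83 x2=0x81 x3=0x7f  N=0 Z=0
after  5: x0=0x00 x1=0x83 x2=0x81 x3=0x7f  N=0 Z=1
after  6: x0=0x81 x1=0x83 x2=0x81 x3=0x7f  N=1 Z=0
after  7: x0=0x81 x1=0x83 x2=0x81 x3=0x83  N=1 Z=0
after  8: x0=0x00 x1=0x83 x2=0x81 x3=0x83  N=0 Z=1
-- IRQ taken; context saved, return-PC = 9 --

FLAGS = (N=0, Z=1)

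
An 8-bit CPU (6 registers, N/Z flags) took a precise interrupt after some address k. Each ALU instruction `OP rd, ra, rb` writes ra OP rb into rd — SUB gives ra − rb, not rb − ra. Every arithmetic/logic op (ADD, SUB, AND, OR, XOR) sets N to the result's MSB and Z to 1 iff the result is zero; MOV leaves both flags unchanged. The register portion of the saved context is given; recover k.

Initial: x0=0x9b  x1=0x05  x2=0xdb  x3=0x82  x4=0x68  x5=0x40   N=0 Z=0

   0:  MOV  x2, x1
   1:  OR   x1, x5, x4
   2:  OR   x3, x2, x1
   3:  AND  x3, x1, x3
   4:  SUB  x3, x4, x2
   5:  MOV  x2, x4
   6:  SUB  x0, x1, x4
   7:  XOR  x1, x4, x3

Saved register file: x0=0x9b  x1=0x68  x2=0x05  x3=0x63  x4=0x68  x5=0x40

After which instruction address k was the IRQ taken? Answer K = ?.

K = 4

after  0: x0=0x9b x1=0x05 x2=0x05 x3=0x82 x4=0x68 x5=0x40  N=0 Z=0
after  1: x0=0x9b x1=0x68 x2=0x05 x3=0x82 x4=0x68 x5=0x40  N=0 Z=0
after  2: x0=0x9b x1=0x68 x2=0x05 x3=0x6d x4=0x68 x5=0x40  N=0 Z=0
after  3: x0=0x9b x1=0x68 x2=0x05 x3=0x68 x4=0x68 x5=0x40  N=0 Z=0
after  4: x0=0x9b x1=0x68 x2=0x05 x3=0x63 x4=0x68 x5=0x40  N=0 Z=0
-- IRQ taken; context saved, return-PC = 5 --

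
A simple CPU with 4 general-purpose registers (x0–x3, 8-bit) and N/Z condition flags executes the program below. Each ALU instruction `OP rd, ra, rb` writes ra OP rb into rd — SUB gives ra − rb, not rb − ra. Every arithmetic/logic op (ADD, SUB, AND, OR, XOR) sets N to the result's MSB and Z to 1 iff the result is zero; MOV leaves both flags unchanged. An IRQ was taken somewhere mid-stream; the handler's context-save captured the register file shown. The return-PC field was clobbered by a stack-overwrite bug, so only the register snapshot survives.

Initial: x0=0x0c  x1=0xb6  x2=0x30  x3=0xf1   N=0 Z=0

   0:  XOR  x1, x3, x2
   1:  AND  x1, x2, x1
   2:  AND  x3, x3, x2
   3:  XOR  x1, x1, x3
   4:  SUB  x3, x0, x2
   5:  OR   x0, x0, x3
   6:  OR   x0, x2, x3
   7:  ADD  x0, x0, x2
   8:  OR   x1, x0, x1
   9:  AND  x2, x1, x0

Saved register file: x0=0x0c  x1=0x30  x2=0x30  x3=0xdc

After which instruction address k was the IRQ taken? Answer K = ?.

K = 4

after  0: x0=0x0c x1=0xc1 x2=0x30 x3=0xf1  N=1 Z=0
after  1: x0=0x0c x1=0x00 x2=0x30 x3=0xf1  N=0 Z=1
after  2: x0=0x0c x1=0x00 x2=0x30 x3=0x30  N=0 Z=0
after  3: x0=0x0c x1=0x30 x2=0x30 x3=0x30  N=0 Z=0
after  4: x0=0x0c x1=0x30 x2=0x30 x3=0xdc  N=1 Z=0
-- IRQ taken; context saved, return-PC = 5 --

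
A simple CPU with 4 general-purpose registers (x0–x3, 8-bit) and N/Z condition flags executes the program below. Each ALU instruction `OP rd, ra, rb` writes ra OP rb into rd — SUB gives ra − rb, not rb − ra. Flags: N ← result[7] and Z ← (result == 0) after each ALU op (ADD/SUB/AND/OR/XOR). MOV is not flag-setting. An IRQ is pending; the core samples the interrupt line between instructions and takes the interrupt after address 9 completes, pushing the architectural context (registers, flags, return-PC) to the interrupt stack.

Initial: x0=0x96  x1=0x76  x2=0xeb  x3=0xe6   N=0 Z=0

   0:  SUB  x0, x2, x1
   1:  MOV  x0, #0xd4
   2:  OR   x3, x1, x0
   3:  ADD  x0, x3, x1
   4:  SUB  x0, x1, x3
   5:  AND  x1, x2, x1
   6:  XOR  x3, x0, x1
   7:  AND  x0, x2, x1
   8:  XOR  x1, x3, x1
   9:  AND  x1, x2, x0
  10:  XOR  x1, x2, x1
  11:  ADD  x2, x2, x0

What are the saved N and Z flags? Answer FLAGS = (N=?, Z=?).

FLAGS = (N=0, Z=0)

after  0: x0=0x75 x1=0x76 x2=0xeb x3=0xe6  N=0 Z=0
after  1: x0=0xd4 x1=0x76 x2=0xeb x3=0xe6  N=0 Z=0
after  2: x0=0xd4 x1=0x76 x2=0xeb x3=0xf6  N=1 Z=0
after  3: x0=0x6c x1=0x76 x2=0xeb x3=0xf6  N=0 Z=0
after  4: x0=0x80 x1=0x76 x2=0xeb x3=0xf6  N=1 Z=0
after  5: x0=0x80 x1=0x62 x2=0xeb x3=0xf6  N=0 Z=0
after  6: x0=0x80 x1=0x62 x2=0xeb x3=0xe2  N=1 Z=0
after  7: x0=0x62 x1=0x62 x2=0xeb x3=0xe2  N=0 Z=0
after  8: x0=0x62 x1=0x80 x2=0xeb x3=0xe2  N=1 Z=0
after  9: x0=0x62 x1=0x62 x2=0xeb x3=0xe2  N=0 Z=0
-- IRQ taken; context saved, return-PC = 10 --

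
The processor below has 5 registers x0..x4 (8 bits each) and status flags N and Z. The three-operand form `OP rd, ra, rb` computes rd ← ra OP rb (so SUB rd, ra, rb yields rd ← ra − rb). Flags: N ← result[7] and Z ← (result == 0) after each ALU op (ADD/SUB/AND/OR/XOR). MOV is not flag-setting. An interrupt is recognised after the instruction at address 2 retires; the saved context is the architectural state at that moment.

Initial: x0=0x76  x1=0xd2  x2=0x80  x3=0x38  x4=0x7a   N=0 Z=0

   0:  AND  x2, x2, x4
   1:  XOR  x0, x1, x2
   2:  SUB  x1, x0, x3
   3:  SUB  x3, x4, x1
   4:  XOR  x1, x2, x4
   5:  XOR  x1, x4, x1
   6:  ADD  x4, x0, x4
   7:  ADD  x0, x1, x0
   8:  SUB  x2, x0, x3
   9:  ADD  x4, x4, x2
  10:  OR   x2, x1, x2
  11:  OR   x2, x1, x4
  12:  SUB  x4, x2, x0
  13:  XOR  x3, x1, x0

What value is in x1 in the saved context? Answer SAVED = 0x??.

after  0: x0=0x76 x1=0xd2 x2=0x00 x3=0x38 x4=0x7a  N=0 Z=1
after  1: x0=0xd2 x1=0xd2 x2=0x00 x3=0x38 x4=0x7a  N=1 Z=0
after  2: x0=0xd2 x1=0x9a x2=0x00 x3=0x38 x4=0x7a  N=1 Z=0
-- IRQ taken; context saved, return-PC = 3 --

SAVED = 0x9a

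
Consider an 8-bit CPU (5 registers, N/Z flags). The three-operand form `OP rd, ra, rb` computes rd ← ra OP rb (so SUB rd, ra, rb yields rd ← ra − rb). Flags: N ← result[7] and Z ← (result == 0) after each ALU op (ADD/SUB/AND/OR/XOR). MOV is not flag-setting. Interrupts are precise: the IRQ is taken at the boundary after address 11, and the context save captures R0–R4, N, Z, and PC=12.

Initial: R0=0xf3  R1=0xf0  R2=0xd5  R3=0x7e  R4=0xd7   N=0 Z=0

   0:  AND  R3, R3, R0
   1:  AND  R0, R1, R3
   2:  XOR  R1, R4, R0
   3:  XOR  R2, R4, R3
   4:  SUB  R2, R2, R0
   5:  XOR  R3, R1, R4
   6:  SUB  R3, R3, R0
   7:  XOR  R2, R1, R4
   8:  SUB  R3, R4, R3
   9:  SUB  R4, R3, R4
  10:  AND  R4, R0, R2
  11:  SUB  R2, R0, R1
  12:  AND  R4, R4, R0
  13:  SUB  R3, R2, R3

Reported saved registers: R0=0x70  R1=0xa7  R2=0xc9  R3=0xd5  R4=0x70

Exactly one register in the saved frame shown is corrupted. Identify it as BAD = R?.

after  0: R0=0xf3 R1=0xf0 R2=0xd5 R3=0x72 R4=0xd7  N=0 Z=0
after  1: R0=0x70 R1=0xf0 R2=0xd5 R3=0x72 R4=0xd7  N=0 Z=0
after  2: R0=0x70 R1=0xa7 R2=0xd5 R3=0x72 R4=0xd7  N=1 Z=0
after  3: R0=0x70 R1=0xa7 R2=0xa5 R3=0x72 R4=0xd7  N=1 Z=0
after  4: R0=0x70 R1=0xa7 R2=0x35 R3=0x72 R4=0xd7  N=0 Z=0
after  5: R0=0x70 R1=0xa7 R2=0x35 R3=0x70 R4=0xd7  N=0 Z=0
after  6: R0=0x70 R1=0xa7 R2=0x35 R3=0x00 R4=0xd7  N=0 Z=1
after  7: R0=0x70 R1=0xa7 R2=0x70 R3=0x00 R4=0xd7  N=0 Z=0
after  8: R0=0x70 R1=0xa7 R2=0x70 R3=0xd7 R4=0xd7  N=1 Z=0
after  9: R0=0x70 R1=0xa7 R2=0x70 R3=0xd7 R4=0x00  N=0 Z=1
after 10: R0=0x70 R1=0xa7 R2=0x70 R3=0xd7 R4=0x70  N=0 Z=0
after 11: R0=0x70 R1=0xa7 R2=0xc9 R3=0xd7 R4=0x70  N=1 Z=0
-- IRQ taken; context saved, return-PC = 12 --
mismatch: R3: reported 0xd5 vs actual 0xd7

BAD = R3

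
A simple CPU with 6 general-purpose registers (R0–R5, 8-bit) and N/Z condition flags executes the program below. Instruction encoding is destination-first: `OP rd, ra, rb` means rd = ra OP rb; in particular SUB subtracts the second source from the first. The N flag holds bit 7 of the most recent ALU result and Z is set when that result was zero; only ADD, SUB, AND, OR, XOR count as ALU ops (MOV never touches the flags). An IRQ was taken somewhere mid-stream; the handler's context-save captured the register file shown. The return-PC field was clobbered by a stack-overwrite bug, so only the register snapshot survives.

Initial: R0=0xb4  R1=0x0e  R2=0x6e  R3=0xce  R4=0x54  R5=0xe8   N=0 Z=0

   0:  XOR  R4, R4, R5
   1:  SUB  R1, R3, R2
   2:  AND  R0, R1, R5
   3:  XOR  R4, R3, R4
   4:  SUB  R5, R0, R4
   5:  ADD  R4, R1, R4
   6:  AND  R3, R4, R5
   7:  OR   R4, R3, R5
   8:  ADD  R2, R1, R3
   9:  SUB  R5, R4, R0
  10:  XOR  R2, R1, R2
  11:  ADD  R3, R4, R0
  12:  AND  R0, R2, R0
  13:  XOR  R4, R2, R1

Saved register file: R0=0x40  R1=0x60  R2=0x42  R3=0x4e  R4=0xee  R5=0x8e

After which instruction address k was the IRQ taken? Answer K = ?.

K = 12

after  0: R0=0xb4 R1=0x0e R2=0x6e R3=0xce R4=0xbc R5=0xe8  N=1 Z=0
after  1: R0=0xb4 R1=0x60 R2=0x6e R3=0xce R4=0xbc R5=0xe8  N=0 Z=0
after  2: R0=0x60 R1=0x60 R2=0x6e R3=0xce R4=0xbc R5=0xe8  N=0 Z=0
after  3: R0=0x60 R1=0x60 R2=0x6e R3=0xce R4=0x72 R5=0xe8  N=0 Z=0
after  4: R0=0x60 R1=0x60 R2=0x6e R3=0xce R4=0x72 R5=0xee  N=1 Z=0
after  5: R0=0x60 R1=0x60 R2=0x6e R3=0xce R4=0xd2 R5=0xee  N=1 Z=0
after  6: R0=0x60 R1=0x60 R2=0x6e R3=0xc2 R4=0xd2 R5=0xee  N=1 Z=0
after  7: R0=0x60 R1=0x60 R2=0x6e R3=0xc2 R4=0xee R5=0xee  N=1 Z=0
after  8: R0=0x60 R1=0x60 R2=0x22 R3=0xc2 R4=0xee R5=0xee  N=0 Z=0
after  9: R0=0x60 R1=0x60 R2=0x22 R3=0xc2 R4=0xee R5=0x8e  N=1 Z=0
after 10: R0=0x60 R1=0x60 R2=0x42 R3=0xc2 R4=0xee R5=0x8e  N=0 Z=0
after 11: R0=0x60 R1=0x60 R2=0x42 R3=0x4e R4=0xee R5=0x8e  N=0 Z=0
after 12: R0=0x40 R1=0x60 R2=0x42 R3=0x4e R4=0xee R5=0x8e  N=0 Z=0
-- IRQ taken; context saved, return-PC = 13 --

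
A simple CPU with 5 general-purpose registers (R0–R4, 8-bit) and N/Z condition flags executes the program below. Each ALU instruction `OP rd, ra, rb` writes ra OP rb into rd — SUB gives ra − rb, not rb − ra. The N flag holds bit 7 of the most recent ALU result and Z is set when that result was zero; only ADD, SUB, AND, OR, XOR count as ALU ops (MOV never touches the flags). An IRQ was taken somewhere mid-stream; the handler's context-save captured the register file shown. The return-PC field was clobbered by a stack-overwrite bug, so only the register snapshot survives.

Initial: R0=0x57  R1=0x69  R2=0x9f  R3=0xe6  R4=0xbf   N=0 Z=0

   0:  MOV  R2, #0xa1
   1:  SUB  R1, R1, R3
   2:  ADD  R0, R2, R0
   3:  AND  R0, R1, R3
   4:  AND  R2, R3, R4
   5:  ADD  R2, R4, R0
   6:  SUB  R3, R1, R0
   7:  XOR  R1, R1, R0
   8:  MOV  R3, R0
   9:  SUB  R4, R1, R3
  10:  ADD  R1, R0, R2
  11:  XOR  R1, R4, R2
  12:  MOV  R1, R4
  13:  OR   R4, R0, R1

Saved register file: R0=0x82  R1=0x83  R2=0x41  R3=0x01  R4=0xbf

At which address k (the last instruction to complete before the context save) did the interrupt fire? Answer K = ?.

after  0: R0=0x57 R1=0x69 R2=0xa1 R3=0xe6 R4=0xbf  N=0 Z=0
after  1: R0=0x57 R1=0x83 R2=0xa1 R3=0xe6 R4=0xbf  N=1 Z=0
after  2: R0=0xf8 R1=0x83 R2=0xa1 R3=0xe6 R4=0xbf  N=1 Z=0
after  3: R0=0x82 R1=0x83 R2=0xa1 R3=0xe6 R4=0xbf  N=1 Z=0
after  4: R0=0x82 R1=0x83 R2=0xa6 R3=0xe6 R4=0xbf  N=1 Z=0
after  5: R0=0x82 R1=0x83 R2=0x41 R3=0xe6 R4=0xbf  N=0 Z=0
after  6: R0=0x82 R1=0x83 R2=0x41 R3=0x01 R4=0xbf  N=0 Z=0
-- IRQ taken; context saved, return-PC = 7 --

K = 6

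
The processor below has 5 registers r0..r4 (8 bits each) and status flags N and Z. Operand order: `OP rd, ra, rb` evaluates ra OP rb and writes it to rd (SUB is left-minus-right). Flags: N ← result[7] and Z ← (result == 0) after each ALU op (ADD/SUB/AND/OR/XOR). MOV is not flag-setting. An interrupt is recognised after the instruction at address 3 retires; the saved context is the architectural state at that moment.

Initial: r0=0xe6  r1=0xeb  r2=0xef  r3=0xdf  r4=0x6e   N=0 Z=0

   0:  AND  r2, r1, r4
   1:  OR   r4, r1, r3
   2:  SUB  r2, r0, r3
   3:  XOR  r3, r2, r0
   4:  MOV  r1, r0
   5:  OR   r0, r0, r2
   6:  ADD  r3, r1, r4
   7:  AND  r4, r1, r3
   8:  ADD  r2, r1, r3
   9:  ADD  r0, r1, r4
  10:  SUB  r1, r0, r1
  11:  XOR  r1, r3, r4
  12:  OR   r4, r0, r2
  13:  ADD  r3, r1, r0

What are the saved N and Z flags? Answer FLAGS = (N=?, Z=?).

after  0: r0=0xe6 r1=0xeb r2=0x6a r3=0xdf r4=0x6e  N=0 Z=0
after  1: r0=0xe6 r1=0xeb r2=0x6a r3=0xdf r4=0xff  N=1 Z=0
after  2: r0=0xe6 r1=0xeb r2=0x07 r3=0xdf r4=0xff  N=0 Z=0
after  3: r0=0xe6 r1=0xeb r2=0x07 r3=0xe1 r4=0xff  N=1 Z=0
-- IRQ taken; context saved, return-PC = 4 --

FLAGS = (N=1, Z=0)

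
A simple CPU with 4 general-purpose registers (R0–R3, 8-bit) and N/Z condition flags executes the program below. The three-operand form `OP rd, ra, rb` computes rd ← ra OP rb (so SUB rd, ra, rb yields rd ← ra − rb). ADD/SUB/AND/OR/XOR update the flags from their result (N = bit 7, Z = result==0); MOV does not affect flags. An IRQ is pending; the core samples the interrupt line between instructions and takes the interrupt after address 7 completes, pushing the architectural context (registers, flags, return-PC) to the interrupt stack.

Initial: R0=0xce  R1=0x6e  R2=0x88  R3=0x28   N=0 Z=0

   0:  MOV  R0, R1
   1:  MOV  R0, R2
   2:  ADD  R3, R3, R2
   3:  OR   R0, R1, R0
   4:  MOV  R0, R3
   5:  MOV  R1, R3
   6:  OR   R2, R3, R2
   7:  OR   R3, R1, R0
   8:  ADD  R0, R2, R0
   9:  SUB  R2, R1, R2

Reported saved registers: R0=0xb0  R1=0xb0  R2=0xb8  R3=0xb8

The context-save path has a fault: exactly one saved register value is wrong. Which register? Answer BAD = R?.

after  0: R0=0x6e R1=0x6e R2=0x88 R3=0x28  N=0 Z=0
after  1: R0=0x88 R1=0x6e R2=0x88 R3=0x28  N=0 Z=0
after  2: R0=0x88 R1=0x6e R2=0x88 R3=0xb0  N=1 Z=0
after  3: R0=0xee R1=0x6e R2=0x88 R3=0xb0  N=1 Z=0
after  4: R0=0xb0 R1=0x6e R2=0x88 R3=0xb0  N=1 Z=0
after  5: R0=0xb0 R1=0xb0 R2=0x88 R3=0xb0  N=1 Z=0
after  6: R0=0xb0 R1=0xb0 R2=0xb8 R3=0xb0  N=1 Z=0
after  7: R0=0xb0 R1=0xb0 R2=0xb8 R3=0xb0  N=1 Z=0
-- IRQ taken; context saved, return-PC = 8 --
mismatch: R3: reported 0xb8 vs actual 0xb0

BAD = R3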